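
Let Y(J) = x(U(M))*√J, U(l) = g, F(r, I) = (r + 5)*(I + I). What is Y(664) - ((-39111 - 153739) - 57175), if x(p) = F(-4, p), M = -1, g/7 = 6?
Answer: 250025 + 168*√166 ≈ 2.5219e+5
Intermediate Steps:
g = 42 (g = 7*6 = 42)
F(r, I) = 2*I*(5 + r) (F(r, I) = (5 + r)*(2*I) = 2*I*(5 + r))
U(l) = 42
x(p) = 2*p (x(p) = 2*p*(5 - 4) = 2*p*1 = 2*p)
Y(J) = 84*√J (Y(J) = (2*42)*√J = 84*√J)
Y(664) - ((-39111 - 153739) - 57175) = 84*√664 - ((-39111 - 153739) - 57175) = 84*(2*√166) - (-192850 - 57175) = 168*√166 - 1*(-250025) = 168*√166 + 250025 = 250025 + 168*√166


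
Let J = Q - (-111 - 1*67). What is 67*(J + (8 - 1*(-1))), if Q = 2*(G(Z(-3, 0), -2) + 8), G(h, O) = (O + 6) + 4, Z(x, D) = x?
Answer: 14673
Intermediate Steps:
G(h, O) = 10 + O (G(h, O) = (6 + O) + 4 = 10 + O)
Q = 32 (Q = 2*((10 - 2) + 8) = 2*(8 + 8) = 2*16 = 32)
J = 210 (J = 32 - (-111 - 1*67) = 32 - (-111 - 67) = 32 - 1*(-178) = 32 + 178 = 210)
67*(J + (8 - 1*(-1))) = 67*(210 + (8 - 1*(-1))) = 67*(210 + (8 + 1)) = 67*(210 + 9) = 67*219 = 14673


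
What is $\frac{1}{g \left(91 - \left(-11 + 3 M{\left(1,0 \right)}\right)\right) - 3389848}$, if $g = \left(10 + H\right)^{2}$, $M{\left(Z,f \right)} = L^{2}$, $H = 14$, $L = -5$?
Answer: $- \frac{1}{3374296} \approx -2.9636 \cdot 10^{-7}$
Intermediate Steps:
$M{\left(Z,f \right)} = 25$ ($M{\left(Z,f \right)} = \left(-5\right)^{2} = 25$)
$g = 576$ ($g = \left(10 + 14\right)^{2} = 24^{2} = 576$)
$\frac{1}{g \left(91 - \left(-11 + 3 M{\left(1,0 \right)}\right)\right) - 3389848} = \frac{1}{576 \left(91 + \left(\left(-3\right) 25 + 11\right)\right) - 3389848} = \frac{1}{576 \left(91 + \left(-75 + 11\right)\right) - 3389848} = \frac{1}{576 \left(91 - 64\right) - 3389848} = \frac{1}{576 \cdot 27 - 3389848} = \frac{1}{15552 - 3389848} = \frac{1}{-3374296} = - \frac{1}{3374296}$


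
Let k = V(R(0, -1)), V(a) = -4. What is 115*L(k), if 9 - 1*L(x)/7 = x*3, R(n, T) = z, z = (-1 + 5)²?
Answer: 16905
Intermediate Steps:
z = 16 (z = 4² = 16)
R(n, T) = 16
k = -4
L(x) = 63 - 21*x (L(x) = 63 - 7*x*3 = 63 - 21*x)
115*L(k) = 115*(63 - 21*(-4)) = 115*(63 + 84) = 115*147 = 16905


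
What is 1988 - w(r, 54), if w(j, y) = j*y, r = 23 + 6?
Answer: 422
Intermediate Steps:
r = 29
1988 - w(r, 54) = 1988 - 29*54 = 1988 - 1*1566 = 1988 - 1566 = 422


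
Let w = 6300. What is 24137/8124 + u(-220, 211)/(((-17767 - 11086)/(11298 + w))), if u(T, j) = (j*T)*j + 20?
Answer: 1400296968804061/234401772 ≈ 5.9739e+6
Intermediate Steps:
u(T, j) = 20 + T*j² (u(T, j) = (T*j)*j + 20 = T*j² + 20 = 20 + T*j²)
24137/8124 + u(-220, 211)/(((-17767 - 11086)/(11298 + w))) = 24137/8124 + (20 - 220*211²)/(((-17767 - 11086)/(11298 + 6300))) = 24137*(1/8124) + (20 - 220*44521)/((-28853/17598)) = 24137/8124 + (20 - 9794620)/((-28853*1/17598)) = 24137/8124 - 9794600/(-28853/17598) = 24137/8124 - 9794600*(-17598/28853) = 24137/8124 + 172365370800/28853 = 1400296968804061/234401772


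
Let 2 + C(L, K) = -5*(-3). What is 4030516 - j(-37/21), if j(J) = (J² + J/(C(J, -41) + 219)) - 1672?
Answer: 412540901825/102312 ≈ 4.0322e+6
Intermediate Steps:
C(L, K) = 13 (C(L, K) = -2 - 5*(-3) = -2 + 15 = 13)
j(J) = -1672 + J² + J/232 (j(J) = (J² + J/(13 + 219)) - 1672 = (J² + J/232) - 1672 = -1672 + J² + J/232)
4030516 - j(-37/21) = 4030516 - (-1672 + (-37/21)² + (-37/21)/232) = 4030516 - (-1672 + (-37*1/21)² + (-37*1/21)/232) = 4030516 - (-1672 + (-37/21)² + (1/232)*(-37/21)) = 4030516 - (-1672 + 1369/441 - 37/4872) = 4030516 - 1*(-170748833/102312) = 4030516 + 170748833/102312 = 412540901825/102312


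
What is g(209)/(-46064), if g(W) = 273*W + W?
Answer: -28633/23032 ≈ -1.2432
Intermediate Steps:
g(W) = 274*W
g(209)/(-46064) = (274*209)/(-46064) = 57266*(-1/46064) = -28633/23032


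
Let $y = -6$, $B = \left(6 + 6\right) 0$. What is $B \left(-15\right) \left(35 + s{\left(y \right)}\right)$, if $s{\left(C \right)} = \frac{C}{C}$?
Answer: $0$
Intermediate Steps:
$B = 0$ ($B = 12 \cdot 0 = 0$)
$s{\left(C \right)} = 1$
$B \left(-15\right) \left(35 + s{\left(y \right)}\right) = 0 \left(-15\right) \left(35 + 1\right) = 0 \cdot 36 = 0$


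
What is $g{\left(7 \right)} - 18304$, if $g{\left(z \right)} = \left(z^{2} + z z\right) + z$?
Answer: $-18199$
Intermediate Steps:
$g{\left(z \right)} = z + 2 z^{2}$ ($g{\left(z \right)} = \left(z^{2} + z^{2}\right) + z = 2 z^{2} + z = z + 2 z^{2}$)
$g{\left(7 \right)} - 18304 = 7 \left(1 + 2 \cdot 7\right) - 18304 = 7 \left(1 + 14\right) - 18304 = 7 \cdot 15 - 18304 = 105 - 18304 = -18199$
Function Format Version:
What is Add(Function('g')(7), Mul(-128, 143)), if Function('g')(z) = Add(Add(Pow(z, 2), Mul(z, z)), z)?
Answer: -18199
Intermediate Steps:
Function('g')(z) = Add(z, Mul(2, Pow(z, 2))) (Function('g')(z) = Add(Add(Pow(z, 2), Pow(z, 2)), z) = Add(Mul(2, Pow(z, 2)), z) = Add(z, Mul(2, Pow(z, 2))))
Add(Function('g')(7), Mul(-128, 143)) = Add(Mul(7, Add(1, Mul(2, 7))), Mul(-128, 143)) = Add(Mul(7, Add(1, 14)), -18304) = Add(Mul(7, 15), -18304) = Add(105, -18304) = -18199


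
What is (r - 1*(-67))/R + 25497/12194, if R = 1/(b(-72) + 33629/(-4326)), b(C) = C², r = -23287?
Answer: -150958954300509/1255982 ≈ -1.2019e+8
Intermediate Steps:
R = 4326/22392355 (R = 1/((-72)² + 33629/(-4326)) = 1/(5184 + 33629*(-1/4326)) = 1/(5184 - 33629/4326) = 1/(22392355/4326) = 4326/22392355 ≈ 0.00019319)
(r - 1*(-67))/R + 25497/12194 = (-23287 - 1*(-67))/(4326/22392355) + 25497/12194 = (-23287 + 67)*(22392355/4326) + 25497*(1/12194) = -23220*22392355/4326 + 25497/12194 = -86658413850/721 + 25497/12194 = -150958954300509/1255982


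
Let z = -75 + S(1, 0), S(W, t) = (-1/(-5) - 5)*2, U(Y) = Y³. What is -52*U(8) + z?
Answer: -133543/5 ≈ -26709.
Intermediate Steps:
S(W, t) = -48/5 (S(W, t) = (-1*(-⅕) - 5)*2 = (⅕ - 5)*2 = -24/5*2 = -48/5)
z = -423/5 (z = -75 - 48/5 = -423/5 ≈ -84.600)
-52*U(8) + z = -52*8³ - 423/5 = -52*512 - 423/5 = -26624 - 423/5 = -133543/5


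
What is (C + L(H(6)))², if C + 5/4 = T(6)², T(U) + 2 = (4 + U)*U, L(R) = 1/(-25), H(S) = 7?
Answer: 113078185441/10000 ≈ 1.1308e+7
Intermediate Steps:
L(R) = -1/25
T(U) = -2 + U*(4 + U) (T(U) = -2 + (4 + U)*U = -2 + U*(4 + U))
C = 13451/4 (C = -5/4 + (-2 + 6² + 4*6)² = -5/4 + (-2 + 36 + 24)² = -5/4 + 58² = -5/4 + 3364 = 13451/4 ≈ 3362.8)
(C + L(H(6)))² = (13451/4 - 1/25)² = (336271/100)² = 113078185441/10000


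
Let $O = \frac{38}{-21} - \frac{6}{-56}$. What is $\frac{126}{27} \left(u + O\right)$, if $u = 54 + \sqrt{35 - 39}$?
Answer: $\frac{4393}{18} + \frac{28 i}{3} \approx 244.06 + 9.3333 i$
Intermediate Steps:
$O = - \frac{143}{84}$ ($O = 38 \left(- \frac{1}{21}\right) - - \frac{3}{28} = - \frac{38}{21} + \frac{3}{28} = - \frac{143}{84} \approx -1.7024$)
$u = 54 + 2 i$ ($u = 54 + \sqrt{-4} = 54 + 2 i \approx 54.0 + 2.0 i$)
$\frac{126}{27} \left(u + O\right) = \frac{126}{27} \left(\left(54 + 2 i\right) - \frac{143}{84}\right) = 126 \cdot \frac{1}{27} \left(\frac{4393}{84} + 2 i\right) = \frac{14 \left(\frac{4393}{84} + 2 i\right)}{3} = \frac{4393}{18} + \frac{28 i}{3}$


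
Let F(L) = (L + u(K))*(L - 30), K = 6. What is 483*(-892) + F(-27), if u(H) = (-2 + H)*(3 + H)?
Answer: -431349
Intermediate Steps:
F(L) = (-30 + L)*(36 + L) (F(L) = (L + (-6 + 6 + 6²))*(L - 30) = (L + (-6 + 6 + 36))*(-30 + L) = (L + 36)*(-30 + L) = (36 + L)*(-30 + L) = (-30 + L)*(36 + L))
483*(-892) + F(-27) = 483*(-892) + (-1080 + (-27)² + 6*(-27)) = -430836 + (-1080 + 729 - 162) = -430836 - 513 = -431349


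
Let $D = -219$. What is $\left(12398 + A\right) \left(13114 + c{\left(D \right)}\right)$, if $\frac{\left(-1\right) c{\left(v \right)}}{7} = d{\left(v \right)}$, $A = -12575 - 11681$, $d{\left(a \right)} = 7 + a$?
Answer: $-173103084$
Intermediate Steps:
$A = -24256$ ($A = -12575 - 11681 = -24256$)
$c{\left(v \right)} = -49 - 7 v$ ($c{\left(v \right)} = - 7 \left(7 + v\right) = -49 - 7 v$)
$\left(12398 + A\right) \left(13114 + c{\left(D \right)}\right) = \left(12398 - 24256\right) \left(13114 - -1484\right) = - 11858 \left(13114 + \left(-49 + 1533\right)\right) = - 11858 \left(13114 + 1484\right) = \left(-11858\right) 14598 = -173103084$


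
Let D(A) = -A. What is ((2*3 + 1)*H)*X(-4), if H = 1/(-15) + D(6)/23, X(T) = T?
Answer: 3164/345 ≈ 9.1710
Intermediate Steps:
H = -113/345 (H = 1/(-15) - 1*6/23 = 1*(-1/15) - 6*1/23 = -1/15 - 6/23 = -113/345 ≈ -0.32754)
((2*3 + 1)*H)*X(-4) = ((2*3 + 1)*(-113/345))*(-4) = ((6 + 1)*(-113/345))*(-4) = (7*(-113/345))*(-4) = -791/345*(-4) = 3164/345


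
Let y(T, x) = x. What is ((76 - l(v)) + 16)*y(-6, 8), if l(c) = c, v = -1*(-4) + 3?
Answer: 680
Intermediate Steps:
v = 7 (v = 4 + 3 = 7)
((76 - l(v)) + 16)*y(-6, 8) = ((76 - 1*7) + 16)*8 = ((76 - 7) + 16)*8 = (69 + 16)*8 = 85*8 = 680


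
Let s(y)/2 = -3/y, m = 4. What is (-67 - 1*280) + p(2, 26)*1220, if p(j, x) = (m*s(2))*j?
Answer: -29627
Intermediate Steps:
s(y) = -6/y (s(y) = 2*(-3/y) = -6/y)
p(j, x) = -12*j (p(j, x) = (4*(-6/2))*j = (4*(-6*1/2))*j = (4*(-3))*j = -12*j)
(-67 - 1*280) + p(2, 26)*1220 = (-67 - 1*280) - 12*2*1220 = (-67 - 280) - 24*1220 = -347 - 29280 = -29627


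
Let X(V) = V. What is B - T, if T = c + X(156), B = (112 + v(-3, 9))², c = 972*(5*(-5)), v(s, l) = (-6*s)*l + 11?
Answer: 105369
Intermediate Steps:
v(s, l) = 11 - 6*l*s (v(s, l) = -6*l*s + 11 = 11 - 6*l*s)
c = -24300 (c = 972*(-25) = -24300)
B = 81225 (B = (112 + (11 - 6*9*(-3)))² = (112 + (11 + 162))² = (112 + 173)² = 285² = 81225)
T = -24144 (T = -24300 + 156 = -24144)
B - T = 81225 - 1*(-24144) = 81225 + 24144 = 105369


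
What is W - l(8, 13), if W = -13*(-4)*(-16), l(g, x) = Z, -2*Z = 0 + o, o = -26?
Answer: -845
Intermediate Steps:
Z = 13 (Z = -(0 - 26)/2 = -½*(-26) = 13)
l(g, x) = 13
W = -832 (W = 52*(-16) = -832)
W - l(8, 13) = -832 - 1*13 = -832 - 13 = -845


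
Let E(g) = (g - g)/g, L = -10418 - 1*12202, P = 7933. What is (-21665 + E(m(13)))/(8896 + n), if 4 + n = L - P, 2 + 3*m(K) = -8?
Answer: 21665/21661 ≈ 1.0002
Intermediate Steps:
m(K) = -10/3 (m(K) = -⅔ + (⅓)*(-8) = -⅔ - 8/3 = -10/3)
L = -22620 (L = -10418 - 12202 = -22620)
E(g) = 0 (E(g) = 0/g = 0)
n = -30557 (n = -4 + (-22620 - 1*7933) = -4 + (-22620 - 7933) = -4 - 30553 = -30557)
(-21665 + E(m(13)))/(8896 + n) = (-21665 + 0)/(8896 - 30557) = -21665/(-21661) = -21665*(-1/21661) = 21665/21661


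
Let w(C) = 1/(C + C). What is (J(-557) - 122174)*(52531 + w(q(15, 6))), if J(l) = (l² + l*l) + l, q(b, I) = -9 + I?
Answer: 156888691895/6 ≈ 2.6148e+10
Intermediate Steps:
w(C) = 1/(2*C)
J(l) = l + 2*l² (J(l) = (l² + l²) + l = 2*l² + l = l + 2*l²)
(J(-557) - 122174)*(52531 + w(q(15, 6))) = (-557*(1 + 2*(-557)) - 122174)*(52531 + 1/(2*(-9 + 6))) = (-557*(1 - 1114) - 122174)*(52531 + (½)/(-3)) = (-557*(-1113) - 122174)*(52531 + (½)*(-⅓)) = (619941 - 122174)*(52531 - ⅙) = 497767*(315185/6) = 156888691895/6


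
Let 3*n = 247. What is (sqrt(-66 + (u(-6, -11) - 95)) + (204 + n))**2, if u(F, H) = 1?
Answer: 736441/9 + 6872*I*sqrt(10)/3 ≈ 81827.0 + 7243.7*I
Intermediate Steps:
n = 247/3 (n = (1/3)*247 = 247/3 ≈ 82.333)
(sqrt(-66 + (u(-6, -11) - 95)) + (204 + n))**2 = (sqrt(-66 + (1 - 95)) + (204 + 247/3))**2 = (sqrt(-66 - 94) + 859/3)**2 = (sqrt(-160) + 859/3)**2 = (4*I*sqrt(10) + 859/3)**2 = (859/3 + 4*I*sqrt(10))**2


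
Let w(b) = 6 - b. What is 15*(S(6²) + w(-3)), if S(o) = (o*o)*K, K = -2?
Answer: -38745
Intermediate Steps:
S(o) = -2*o² (S(o) = (o*o)*(-2) = o²*(-2) = -2*o²)
15*(S(6²) + w(-3)) = 15*(-2*(6²)² + (6 - 1*(-3))) = 15*(-2*36² + (6 + 3)) = 15*(-2*1296 + 9) = 15*(-2592 + 9) = 15*(-2583) = -38745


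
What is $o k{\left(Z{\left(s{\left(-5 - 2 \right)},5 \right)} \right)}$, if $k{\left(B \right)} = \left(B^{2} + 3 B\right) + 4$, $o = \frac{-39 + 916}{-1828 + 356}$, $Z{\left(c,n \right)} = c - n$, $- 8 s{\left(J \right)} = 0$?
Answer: $- \frac{6139}{736} \approx -8.341$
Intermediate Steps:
$s{\left(J \right)} = 0$ ($s{\left(J \right)} = \left(- \frac{1}{8}\right) 0 = 0$)
$o = - \frac{877}{1472}$ ($o = \frac{877}{-1472} = 877 \left(- \frac{1}{1472}\right) = - \frac{877}{1472} \approx -0.59579$)
$k{\left(B \right)} = 4 + B^{2} + 3 B$
$o k{\left(Z{\left(s{\left(-5 - 2 \right)},5 \right)} \right)} = - \frac{877 \left(4 + \left(0 - 5\right)^{2} + 3 \left(0 - 5\right)\right)}{1472} = - \frac{877 \left(4 + \left(-5\right)^{2} + 3 \left(-5\right)\right)}{1472} = - \frac{877 \left(4 + 25 - 15\right)}{1472} = \left(- \frac{877}{1472}\right) 14 = - \frac{6139}{736}$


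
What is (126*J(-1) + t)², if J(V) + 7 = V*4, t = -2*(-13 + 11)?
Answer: 1909924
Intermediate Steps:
t = 4 (t = -2*(-2) = 4)
J(V) = -7 + 4*V (J(V) = -7 + V*4 = -7 + 4*V)
(126*J(-1) + t)² = (126*(-7 + 4*(-1)) + 4)² = (126*(-7 - 4) + 4)² = (126*(-11) + 4)² = (-1386 + 4)² = (-1382)² = 1909924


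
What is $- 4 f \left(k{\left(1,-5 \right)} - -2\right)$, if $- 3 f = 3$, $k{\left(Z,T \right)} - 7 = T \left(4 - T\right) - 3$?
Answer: $-156$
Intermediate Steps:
$k{\left(Z,T \right)} = 4 + T \left(4 - T\right)$ ($k{\left(Z,T \right)} = 7 + \left(T \left(4 - T\right) - 3\right) = 7 + \left(-3 + T \left(4 - T\right)\right) = 4 + T \left(4 - T\right)$)
$f = -1$ ($f = \left(- \frac{1}{3}\right) 3 = -1$)
$- 4 f \left(k{\left(1,-5 \right)} - -2\right) = \left(-4\right) \left(-1\right) \left(\left(4 - \left(-5\right)^{2} + 4 \left(-5\right)\right) - -2\right) = 4 \left(\left(4 - 25 - 20\right) + 2\right) = 4 \left(-41 + 2\right) = 4 \left(-39\right) = -156$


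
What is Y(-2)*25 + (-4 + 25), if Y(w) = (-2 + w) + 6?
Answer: 71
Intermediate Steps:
Y(w) = 4 + w
Y(-2)*25 + (-4 + 25) = (4 - 2)*25 + (-4 + 25) = 2*25 + 21 = 50 + 21 = 71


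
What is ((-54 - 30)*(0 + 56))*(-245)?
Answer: 1152480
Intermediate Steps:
((-54 - 30)*(0 + 56))*(-245) = -84*56*(-245) = -4704*(-245) = 1152480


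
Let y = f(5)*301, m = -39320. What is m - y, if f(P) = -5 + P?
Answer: -39320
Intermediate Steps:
y = 0 (y = (-5 + 5)*301 = 0*301 = 0)
m - y = -39320 - 1*0 = -39320 + 0 = -39320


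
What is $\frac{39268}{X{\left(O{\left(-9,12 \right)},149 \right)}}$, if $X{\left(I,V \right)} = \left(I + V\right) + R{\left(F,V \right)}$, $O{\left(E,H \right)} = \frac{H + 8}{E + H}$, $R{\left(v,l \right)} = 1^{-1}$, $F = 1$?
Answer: $\frac{58902}{235} \approx 250.65$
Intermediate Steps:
$R{\left(v,l \right)} = 1$
$O{\left(E,H \right)} = \frac{8 + H}{E + H}$
$X{\left(I,V \right)} = 1 + I + V$ ($X{\left(I,V \right)} = \left(I + V\right) + 1 = 1 + I + V$)
$\frac{39268}{X{\left(O{\left(-9,12 \right)},149 \right)}} = \frac{39268}{1 + \frac{8 + 12}{-9 + 12} + 149} = \frac{39268}{1 + \frac{1}{3} \cdot 20 + 149} = \frac{39268}{1 + \frac{20}{3} + 149} = \frac{39268}{\frac{470}{3}} = 39268 \cdot \frac{3}{470} = \frac{58902}{235}$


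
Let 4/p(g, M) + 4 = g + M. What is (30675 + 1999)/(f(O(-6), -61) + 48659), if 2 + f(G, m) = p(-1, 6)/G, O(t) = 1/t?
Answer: 32674/48633 ≈ 0.67185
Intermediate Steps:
p(g, M) = 4/(-4 + M + g) (p(g, M) = 4/(-4 + (g + M)) = 4/(-4 + (M + g)) = 4/(-4 + M + g))
f(G, m) = -2 + 4/G (f(G, m) = -2 + (4/(-4 + 6 - 1))/G = -2 + (4/1)/G = -2 + (4*1)/G = -2 + 4/G)
(30675 + 1999)/(f(O(-6), -61) + 48659) = (30675 + 1999)/((-2 + 4/(1/(-6))) + 48659) = 32674/((-2 + 4/(-⅙)) + 48659) = 32674/((-2 + 4*(-6)) + 48659) = 32674/((-2 - 24) + 48659) = 32674/(-26 + 48659) = 32674/48633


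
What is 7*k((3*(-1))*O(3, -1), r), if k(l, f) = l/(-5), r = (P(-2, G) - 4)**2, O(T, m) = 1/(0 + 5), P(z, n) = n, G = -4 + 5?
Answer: 21/25 ≈ 0.84000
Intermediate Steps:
G = 1
O(T, m) = 1/5
r = 9 (r = (1 - 4)**2 = (-3)**2 = 9)
k(l, f) = -l/5 (k(l, f) = l*(-1/5) = -l/5)
7*k((3*(-1))*O(3, -1), r) = 7*(-3*(-1)/(5*5)) = 7*(-(-3)/(5*5)) = 7*(-1/5*(-3/5)) = 7*(3/25) = 21/25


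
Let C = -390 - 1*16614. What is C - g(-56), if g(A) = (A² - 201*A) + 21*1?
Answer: -31417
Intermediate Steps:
C = -17004 (C = -390 - 16614 = -17004)
g(A) = 21 + A² - 201*A (g(A) = (A² - 201*A) + 21 = 21 + A² - 201*A)
C - g(-56) = -17004 - (21 + (-56)² - 201*(-56)) = -17004 - (21 + 3136 + 11256) = -17004 - 1*14413 = -17004 - 14413 = -31417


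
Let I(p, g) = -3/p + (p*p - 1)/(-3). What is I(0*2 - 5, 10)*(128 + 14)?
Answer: -5254/5 ≈ -1050.8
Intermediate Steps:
I(p, g) = ⅓ - 3/p - p²/3 (I(p, g) = -3/p + (p² - 1)*(-⅓) = -3/p + (-1 + p²)*(-⅓) = -3/p + (⅓ - p²/3) = ⅓ - 3/p - p²/3)
I(0*2 - 5, 10)*(128 + 14) = ((-9 + (0*2 - 5) - (0*2 - 5)³)/(3*(0*2 - 5)))*(128 + 14) = ((-9 + (0 - 5) - (0 - 5)³)/(3*(0 - 5)))*142 = ((⅓)*(-9 - 5 - 1*(-5)³)/(-5))*142 = ((⅓)*(-⅕)*(-9 - 5 - 1*(-125)))*142 = ((⅓)*(-⅕)*(-9 - 5 + 125))*142 = ((⅓)*(-⅕)*111)*142 = -37/5*142 = -5254/5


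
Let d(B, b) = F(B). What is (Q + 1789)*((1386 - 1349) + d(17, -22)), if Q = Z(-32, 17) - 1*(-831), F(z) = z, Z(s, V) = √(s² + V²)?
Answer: 141480 + 54*√1313 ≈ 1.4344e+5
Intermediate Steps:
Z(s, V) = √(V² + s²)
d(B, b) = B
Q = 831 + √1313 (Q = √(17² + (-32)²) - 1*(-831) = √(289 + 1024) + 831 = √1313 + 831 = 831 + √1313 ≈ 867.24)
(Q + 1789)*((1386 - 1349) + d(17, -22)) = ((831 + √1313) + 1789)*((1386 - 1349) + 17) = (2620 + √1313)*(37 + 17) = (2620 + √1313)*54 = 141480 + 54*√1313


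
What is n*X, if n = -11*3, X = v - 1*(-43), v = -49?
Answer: 198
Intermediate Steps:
X = -6 (X = -49 - 1*(-43) = -49 + 43 = -6)
n = -33
n*X = -33*(-6) = 198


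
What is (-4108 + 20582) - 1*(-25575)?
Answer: 42049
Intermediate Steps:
(-4108 + 20582) - 1*(-25575) = 16474 + 25575 = 42049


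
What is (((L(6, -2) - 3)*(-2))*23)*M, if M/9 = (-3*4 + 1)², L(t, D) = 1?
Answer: 100188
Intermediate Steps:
M = 1089 (M = 9*(-3*4 + 1)² = 9*(-12 + 1)² = 9*(-11)² = 9*121 = 1089)
(((L(6, -2) - 3)*(-2))*23)*M = (((1 - 3)*(-2))*23)*1089 = (-2*(-2)*23)*1089 = (4*23)*1089 = 92*1089 = 100188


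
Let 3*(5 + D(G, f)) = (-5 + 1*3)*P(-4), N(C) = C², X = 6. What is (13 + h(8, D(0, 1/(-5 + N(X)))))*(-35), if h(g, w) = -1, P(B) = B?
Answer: -420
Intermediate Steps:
D(G, f) = -7/3 (D(G, f) = -5 + ((-5 + 1*3)*(-4))/3 = -5 + ((-5 + 3)*(-4))/3 = -5 + (-2*(-4))/3 = -5 + (⅓)*8 = -5 + 8/3 = -7/3)
(13 + h(8, D(0, 1/(-5 + N(X)))))*(-35) = (13 - 1)*(-35) = 12*(-35) = -420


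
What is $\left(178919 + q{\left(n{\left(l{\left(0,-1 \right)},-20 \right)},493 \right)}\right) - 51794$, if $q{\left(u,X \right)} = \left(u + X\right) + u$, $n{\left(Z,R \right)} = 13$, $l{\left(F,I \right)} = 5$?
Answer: $127644$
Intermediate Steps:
$q{\left(u,X \right)} = X + 2 u$ ($q{\left(u,X \right)} = \left(X + u\right) + u = X + 2 u$)
$\left(178919 + q{\left(n{\left(l{\left(0,-1 \right)},-20 \right)},493 \right)}\right) - 51794 = \left(178919 + \left(493 + 2 \cdot 13\right)\right) - 51794 = \left(178919 + \left(493 + 26\right)\right) - 51794 = \left(178919 + 519\right) - 51794 = 179438 - 51794 = 127644$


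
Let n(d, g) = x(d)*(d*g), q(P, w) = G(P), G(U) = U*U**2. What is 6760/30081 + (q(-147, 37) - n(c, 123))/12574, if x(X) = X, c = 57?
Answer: -53744583955/189119247 ≈ -284.18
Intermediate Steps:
G(U) = U**3
q(P, w) = P**3
n(d, g) = g*d**2 (n(d, g) = d*(d*g) = g*d**2)
6760/30081 + (q(-147, 37) - n(c, 123))/12574 = 6760/30081 + ((-147)**3 - 123*57**2)/12574 = 6760*(1/30081) + (-3176523 - 123*3249)*(1/12574) = 6760/30081 + (-3176523 - 1*399627)*(1/12574) = 6760/30081 + (-3176523 - 399627)*(1/12574) = 6760/30081 - 3576150*1/12574 = 6760/30081 - 1788075/6287 = -53744583955/189119247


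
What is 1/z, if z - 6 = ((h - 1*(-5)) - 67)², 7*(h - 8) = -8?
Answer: 49/149290 ≈ 0.00032822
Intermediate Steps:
h = 48/7 (h = 8 + (⅐)*(-8) = 8 - 8/7 = 48/7 ≈ 6.8571)
z = 149290/49 (z = 6 + ((48/7 - 1*(-5)) - 67)² = 6 + ((48/7 + 5) - 67)² = 6 + (83/7 - 67)² = 6 + (-386/7)² = 6 + 148996/49 = 149290/49 ≈ 3046.7)
1/z = 1/(149290/49) = 49/149290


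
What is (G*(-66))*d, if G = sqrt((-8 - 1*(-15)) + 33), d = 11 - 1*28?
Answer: 2244*sqrt(10) ≈ 7096.1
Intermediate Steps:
d = -17 (d = 11 - 28 = -17)
G = 2*sqrt(10) (G = sqrt((-8 + 15) + 33) = sqrt(7 + 33) = sqrt(40) = 2*sqrt(10) ≈ 6.3246)
(G*(-66))*d = ((2*sqrt(10))*(-66))*(-17) = -132*sqrt(10)*(-17) = 2244*sqrt(10)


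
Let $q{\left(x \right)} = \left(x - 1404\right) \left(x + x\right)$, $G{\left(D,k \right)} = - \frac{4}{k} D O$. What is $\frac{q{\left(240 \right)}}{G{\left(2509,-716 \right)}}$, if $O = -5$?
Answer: $\frac{20002176}{2509} \approx 7972.2$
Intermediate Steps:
$G{\left(D,k \right)} = \frac{20 D}{k}$ ($G{\left(D,k \right)} = - \frac{4}{k} D \left(-5\right) = - \frac{4 D}{k} \left(-5\right) = \frac{20 D}{k}$)
$q{\left(x \right)} = 2 x \left(-1404 + x\right)$ ($q{\left(x \right)} = \left(-1404 + x\right) 2 x = 2 x \left(-1404 + x\right)$)
$\frac{q{\left(240 \right)}}{G{\left(2509,-716 \right)}} = \frac{2 \cdot 240 \left(-1404 + 240\right)}{20 \cdot 2509 \frac{1}{-716}} = \frac{2 \cdot 240 \left(-1164\right)}{20 \cdot 2509 \left(- \frac{1}{716}\right)} = - \frac{558720}{- \frac{12545}{179}} = \left(-558720\right) \left(- \frac{179}{12545}\right) = \frac{20002176}{2509}$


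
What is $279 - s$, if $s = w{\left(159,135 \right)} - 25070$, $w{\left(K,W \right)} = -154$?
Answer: $25503$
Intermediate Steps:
$s = -25224$ ($s = -154 - 25070 = -25224$)
$279 - s = 279 - -25224 = 279 + 25224 = 25503$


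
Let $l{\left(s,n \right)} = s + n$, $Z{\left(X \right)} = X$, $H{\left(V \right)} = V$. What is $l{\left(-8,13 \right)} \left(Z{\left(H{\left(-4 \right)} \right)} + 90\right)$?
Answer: $430$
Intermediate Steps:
$l{\left(s,n \right)} = n + s$
$l{\left(-8,13 \right)} \left(Z{\left(H{\left(-4 \right)} \right)} + 90\right) = \left(13 - 8\right) \left(-4 + 90\right) = 5 \cdot 86 = 430$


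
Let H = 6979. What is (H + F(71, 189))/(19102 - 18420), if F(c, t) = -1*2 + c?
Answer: 3524/341 ≈ 10.334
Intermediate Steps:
F(c, t) = -2 + c
(H + F(71, 189))/(19102 - 18420) = (6979 + (-2 + 71))/(19102 - 18420) = (6979 + 69)/682 = 7048*(1/682) = 3524/341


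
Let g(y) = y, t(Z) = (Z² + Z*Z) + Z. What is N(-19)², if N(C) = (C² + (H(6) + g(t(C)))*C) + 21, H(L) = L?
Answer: 171321921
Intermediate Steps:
t(Z) = Z + 2*Z² (t(Z) = (Z² + Z²) + Z = 2*Z² + Z = Z + 2*Z²)
N(C) = 21 + C² + C*(6 + C*(1 + 2*C)) (N(C) = (C² + (6 + C*(1 + 2*C))*C) + 21 = (C² + C*(6 + C*(1 + 2*C))) + 21 = 21 + C² + C*(6 + C*(1 + 2*C)))
N(-19)² = (21 + 2*(-19)² + 2*(-19)³ + 6*(-19))² = (21 + 2*361 + 2*(-6859) - 114)² = (21 + 722 - 13718 - 114)² = (-13089)² = 171321921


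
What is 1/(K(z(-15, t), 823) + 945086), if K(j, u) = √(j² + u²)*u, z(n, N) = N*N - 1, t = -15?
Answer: 945086/400427313251 - 823*√727505/400427313251 ≈ 6.0714e-7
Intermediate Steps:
z(n, N) = -1 + N² (z(n, N) = N² - 1 = -1 + N²)
K(j, u) = u*√(j² + u²)
1/(K(z(-15, t), 823) + 945086) = 1/(823*√((-1 + (-15)²)² + 823²) + 945086) = 1/(823*√((-1 + 225)² + 677329) + 945086) = 1/(823*√(224² + 677329) + 945086) = 1/(823*√(50176 + 677329) + 945086) = 1/(823*√727505 + 945086) = 1/(945086 + 823*√727505)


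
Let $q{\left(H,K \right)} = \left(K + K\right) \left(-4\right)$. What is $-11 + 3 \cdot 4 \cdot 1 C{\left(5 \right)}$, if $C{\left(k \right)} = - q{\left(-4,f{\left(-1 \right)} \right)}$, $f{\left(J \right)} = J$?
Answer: $-107$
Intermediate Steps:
$q{\left(H,K \right)} = - 8 K$ ($q{\left(H,K \right)} = 2 K \left(-4\right) = - 8 K$)
$C{\left(k \right)} = -8$ ($C{\left(k \right)} = - \left(-8\right) \left(-1\right) = \left(-1\right) 8 = -8$)
$-11 + 3 \cdot 4 \cdot 1 C{\left(5 \right)} = -11 + 3 \cdot 4 \cdot 1 \left(-8\right) = -11 + 12 \cdot 1 \left(-8\right) = -11 + 12 \left(-8\right) = -11 - 96 = -107$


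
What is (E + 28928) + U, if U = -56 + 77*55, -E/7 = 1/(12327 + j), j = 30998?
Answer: 1434360768/43325 ≈ 33107.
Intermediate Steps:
E = -7/43325 (E = -7/(12327 + 30998) = -7/43325 ≈ -0.00016157)
U = 4179 (U = -56 + 4235 = 4179)
(E + 28928) + U = (-7/43325 + 28928) + 4179 = 1253305593/43325 + 4179 = 1434360768/43325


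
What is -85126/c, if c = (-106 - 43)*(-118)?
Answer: -42563/8791 ≈ -4.8417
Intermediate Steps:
c = 17582 (c = -149*(-118) = 17582)
-85126/c = -85126/17582 = -85126*1/17582 = -42563/8791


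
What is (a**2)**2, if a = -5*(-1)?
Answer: 625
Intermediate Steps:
a = 5
(a**2)**2 = (5**2)**2 = 25**2 = 625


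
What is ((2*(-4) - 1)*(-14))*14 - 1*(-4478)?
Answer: 6242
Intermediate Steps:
((2*(-4) - 1)*(-14))*14 - 1*(-4478) = ((-8 - 1)*(-14))*14 + 4478 = -9*(-14)*14 + 4478 = 126*14 + 4478 = 1764 + 4478 = 6242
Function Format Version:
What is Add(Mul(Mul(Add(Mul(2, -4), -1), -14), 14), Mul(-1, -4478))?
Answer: 6242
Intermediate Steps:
Add(Mul(Mul(Add(Mul(2, -4), -1), -14), 14), Mul(-1, -4478)) = Add(Mul(Mul(Add(-8, -1), -14), 14), 4478) = Add(Mul(Mul(-9, -14), 14), 4478) = Add(Mul(126, 14), 4478) = Add(1764, 4478) = 6242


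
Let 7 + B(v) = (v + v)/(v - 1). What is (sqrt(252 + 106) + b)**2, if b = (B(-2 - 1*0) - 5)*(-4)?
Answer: 19606/9 + 256*sqrt(358)/3 ≈ 3793.0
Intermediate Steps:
B(v) = -7 + 2*v/(-1 + v) (B(v) = -7 + (v + v)/(v - 1) = -7 + (2*v)/(-1 + v) = -7 + 2*v/(-1 + v))
b = 128/3 (b = ((7 - 5*(-2 - 1*0))/(-1 + (-2 - 1*0)) - 5)*(-4) = ((7 - 5*(-2 + 0))/(-1 + (-2 + 0)) - 5)*(-4) = ((7 - 5*(-2))/(-1 - 2) - 5)*(-4) = ((7 + 10)/(-3) - 5)*(-4) = (-1/3*17 - 5)*(-4) = (-17/3 - 5)*(-4) = -32/3*(-4) = 128/3 ≈ 42.667)
(sqrt(252 + 106) + b)**2 = (sqrt(252 + 106) + 128/3)**2 = (sqrt(358) + 128/3)**2 = (128/3 + sqrt(358))**2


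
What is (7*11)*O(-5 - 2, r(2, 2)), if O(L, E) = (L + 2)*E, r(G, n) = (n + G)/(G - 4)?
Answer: 770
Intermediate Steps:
r(G, n) = (G + n)/(-4 + G)
O(L, E) = E*(2 + L) (O(L, E) = (2 + L)*E = E*(2 + L))
(7*11)*O(-5 - 2, r(2, 2)) = (7*11)*(((2 + 2)/(-4 + 2))*(2 + (-5 - 2))) = 77*((4/(-2))*(2 - 7)) = 77*(-½*4*(-5)) = 77*(-2*(-5)) = 77*10 = 770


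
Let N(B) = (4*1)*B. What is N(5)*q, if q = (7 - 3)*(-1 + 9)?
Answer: 640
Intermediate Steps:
q = 32 (q = 4*8 = 32)
N(B) = 4*B
N(5)*q = (4*5)*32 = 20*32 = 640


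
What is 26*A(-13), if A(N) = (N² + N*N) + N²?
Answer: 13182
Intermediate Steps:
A(N) = 3*N² (A(N) = (N² + N²) + N² = 2*N² + N² = 3*N²)
26*A(-13) = 26*(3*(-13)²) = 26*(3*169) = 26*507 = 13182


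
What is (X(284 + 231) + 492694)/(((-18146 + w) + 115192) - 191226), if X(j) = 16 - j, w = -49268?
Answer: -164065/47816 ≈ -3.4312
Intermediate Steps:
(X(284 + 231) + 492694)/(((-18146 + w) + 115192) - 191226) = ((16 - (284 + 231)) + 492694)/(((-18146 - 49268) + 115192) - 191226) = ((16 - 1*515) + 492694)/((-67414 + 115192) - 191226) = ((16 - 515) + 492694)/(47778 - 191226) = (-499 + 492694)/(-143448) = 492195*(-1/143448) = -164065/47816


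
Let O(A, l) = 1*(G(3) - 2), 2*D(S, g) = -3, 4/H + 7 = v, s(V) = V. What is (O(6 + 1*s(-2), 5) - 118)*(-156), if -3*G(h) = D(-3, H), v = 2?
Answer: 18642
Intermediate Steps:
H = -4/5 (H = 4/(-7 + 2) = 4/(-5) = 4*(-1/5) = -4/5 ≈ -0.80000)
D(S, g) = -3/2 (D(S, g) = (1/2)*(-3) = -3/2)
G(h) = 1/2 (G(h) = -1/3*(-3/2) = 1/2)
O(A, l) = -3/2 (O(A, l) = 1*(1/2 - 2) = 1*(-3/2) = -3/2)
(O(6 + 1*s(-2), 5) - 118)*(-156) = (-3/2 - 118)*(-156) = -239/2*(-156) = 18642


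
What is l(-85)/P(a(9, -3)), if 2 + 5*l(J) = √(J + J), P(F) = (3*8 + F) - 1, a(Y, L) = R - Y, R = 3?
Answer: -2/85 + I*√170/85 ≈ -0.023529 + 0.15339*I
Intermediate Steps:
a(Y, L) = 3 - Y
P(F) = 23 + F (P(F) = (24 + F) - 1 = 23 + F)
l(J) = -⅖ + √2*√J/5 (l(J) = -⅖ + √(J + J)/5 = -⅖ + √(2*J)/5 = -⅖ + (√2*√J)/5 = -⅖ + √2*√J/5)
l(-85)/P(a(9, -3)) = (-⅖ + √2*√(-85)/5)/(23 + (3 - 1*9)) = (-⅖ + √2*(I*√85)/5)/(23 + (3 - 9)) = (-⅖ + I*√170/5)/(23 - 6) = (-⅖ + I*√170/5)/17 = (-⅖ + I*√170/5)*(1/17) = -2/85 + I*√170/85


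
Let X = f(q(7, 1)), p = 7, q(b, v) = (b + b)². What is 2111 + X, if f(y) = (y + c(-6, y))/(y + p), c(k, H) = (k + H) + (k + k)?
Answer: 428907/203 ≈ 2112.8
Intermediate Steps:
c(k, H) = H + 3*k (c(k, H) = (H + k) + 2*k = H + 3*k)
q(b, v) = 4*b² (q(b, v) = (2*b)² = 4*b²)
f(y) = (-18 + 2*y)/(7 + y) (f(y) = (y + (y + 3*(-6)))/(y + 7) = (y + (y - 18))/(7 + y) = (y + (-18 + y))/(7 + y) = (-18 + 2*y)/(7 + y))
X = 374/203 (X = 2*(-9 + 4*7²)/(7 + 4*7²) = 2*(-9 + 4*49)/(7 + 4*49) = 2*(-9 + 196)/(7 + 196) = 2*187/203 = 2*(1/203)*187 = 374/203 ≈ 1.8424)
2111 + X = 2111 + 374/203 = 428907/203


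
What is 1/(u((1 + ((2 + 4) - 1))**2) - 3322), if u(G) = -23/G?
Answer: -36/119615 ≈ -0.00030097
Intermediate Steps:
1/(u((1 + ((2 + 4) - 1))**2) - 3322) = 1/(-23/(1 + ((2 + 4) - 1))**2 - 3322) = 1/(-23/(1 + (6 - 1))**2 - 3322) = 1/(-23/(1 + 5)**2 - 3322) = 1/(-23/(6**2) - 3322) = 1/(-23/36 - 3322) = 1/(-119615/36) = -36/119615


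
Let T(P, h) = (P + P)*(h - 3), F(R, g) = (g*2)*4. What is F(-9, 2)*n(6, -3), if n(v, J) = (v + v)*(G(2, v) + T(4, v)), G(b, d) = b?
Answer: 4992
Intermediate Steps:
F(R, g) = 8*g (F(R, g) = (2*g)*4 = 8*g)
T(P, h) = 2*P*(-3 + h) (T(P, h) = (2*P)*(-3 + h) = 2*P*(-3 + h))
n(v, J) = 2*v*(-22 + 8*v) (n(v, J) = (v + v)*(2 + 2*4*(-3 + v)) = (2*v)*(2 + (-24 + 8*v)) = (2*v)*(-22 + 8*v) = 2*v*(-22 + 8*v))
F(-9, 2)*n(6, -3) = (8*2)*(4*6*(-11 + 4*6)) = 16*(4*6*(-11 + 24)) = 16*(4*6*13) = 16*312 = 4992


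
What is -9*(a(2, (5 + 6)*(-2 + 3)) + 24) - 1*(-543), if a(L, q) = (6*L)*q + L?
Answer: -879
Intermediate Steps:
a(L, q) = L + 6*L*q (a(L, q) = 6*L*q + L = L + 6*L*q)
-9*(a(2, (5 + 6)*(-2 + 3)) + 24) - 1*(-543) = -9*(2*(1 + 6*((5 + 6)*(-2 + 3))) + 24) - 1*(-543) = -9*(2*(1 + 6*(11*1)) + 24) + 543 = -9*(2*(1 + 6*11) + 24) + 543 = -9*(2*(1 + 66) + 24) + 543 = -9*(2*67 + 24) + 543 = -9*(134 + 24) + 543 = -9*158 + 543 = -1422 + 543 = -879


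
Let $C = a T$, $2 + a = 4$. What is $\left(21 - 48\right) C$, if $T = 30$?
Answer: $-1620$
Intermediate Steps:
$a = 2$ ($a = -2 + 4 = 2$)
$C = 60$ ($C = 2 \cdot 30 = 60$)
$\left(21 - 48\right) C = \left(21 - 48\right) 60 = \left(-27\right) 60 = -1620$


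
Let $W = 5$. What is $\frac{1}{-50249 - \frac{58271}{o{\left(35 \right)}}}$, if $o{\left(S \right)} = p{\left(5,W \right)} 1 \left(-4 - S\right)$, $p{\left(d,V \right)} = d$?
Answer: $- \frac{195}{9740284} \approx -2.002 \cdot 10^{-5}$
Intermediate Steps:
$o{\left(S \right)} = -20 - 5 S$ ($o{\left(S \right)} = 5 \cdot 1 \left(-4 - S\right) = 5 \left(-4 - S\right) = -20 - 5 S$)
$\frac{1}{-50249 - \frac{58271}{o{\left(35 \right)}}} = \frac{1}{-50249 - \frac{58271}{-20 - 175}} = \frac{1}{-50249 - \frac{58271}{-195}} = \frac{1}{-50249 - - \frac{58271}{195}} = \frac{1}{-50249 + \frac{58271}{195}} = \frac{1}{- \frac{9740284}{195}} = - \frac{195}{9740284}$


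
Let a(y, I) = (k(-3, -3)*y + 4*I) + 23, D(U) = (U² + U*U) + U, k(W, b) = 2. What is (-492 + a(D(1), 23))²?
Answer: 137641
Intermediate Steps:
D(U) = U + 2*U² (D(U) = (U² + U²) + U = 2*U² + U = U + 2*U²)
a(y, I) = 23 + 2*y + 4*I (a(y, I) = (2*y + 4*I) + 23 = 23 + 2*y + 4*I)
(-492 + a(D(1), 23))² = (-492 + (23 + 2*(1*(1 + 2*1)) + 4*23))² = (-492 + (23 + 2*(1*(1 + 2)) + 92))² = (-492 + (23 + 2*(1*3) + 92))² = (-492 + (23 + 2*3 + 92))² = (-492 + (23 + 6 + 92))² = (-492 + 121)² = (-371)² = 137641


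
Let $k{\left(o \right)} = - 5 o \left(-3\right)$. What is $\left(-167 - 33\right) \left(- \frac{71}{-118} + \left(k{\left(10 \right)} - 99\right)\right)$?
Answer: $- \frac{608900}{59} \approx -10320.0$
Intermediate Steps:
$k{\left(o \right)} = 15 o$
$\left(-167 - 33\right) \left(- \frac{71}{-118} + \left(k{\left(10 \right)} - 99\right)\right) = \left(-167 - 33\right) \left(- \frac{71}{-118} + \left(15 \cdot 10 - 99\right)\right) = - 200 \left(\left(-71\right) \left(- \frac{1}{118}\right) + \left(150 - 99\right)\right) = - 200 \left(\frac{71}{118} + 51\right) = \left(-200\right) \frac{6089}{118} = - \frac{608900}{59}$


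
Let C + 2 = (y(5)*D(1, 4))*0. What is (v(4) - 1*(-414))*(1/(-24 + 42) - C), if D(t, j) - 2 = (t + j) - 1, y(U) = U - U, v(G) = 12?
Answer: 2627/3 ≈ 875.67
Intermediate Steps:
y(U) = 0
D(t, j) = 1 + j + t (D(t, j) = 2 + ((t + j) - 1) = 2 + ((j + t) - 1) = 2 + (-1 + j + t) = 1 + j + t)
C = -2 (C = -2 + (0*(1 + 4 + 1))*0 = -2 + (0*6)*0 = -2 + 0*0 = -2 + 0 = -2)
(v(4) - 1*(-414))*(1/(-24 + 42) - C) = (12 - 1*(-414))*(1/(-24 + 42) - 1*(-2)) = (12 + 414)*(1/18 + 2) = 426*(1/18 + 2) = 426*(37/18) = 2627/3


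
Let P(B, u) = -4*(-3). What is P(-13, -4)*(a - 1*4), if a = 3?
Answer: -12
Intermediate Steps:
P(B, u) = 12
P(-13, -4)*(a - 1*4) = 12*(3 - 1*4) = 12*(3 - 4) = 12*(-1) = -12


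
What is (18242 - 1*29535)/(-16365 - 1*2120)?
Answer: 11293/18485 ≈ 0.61093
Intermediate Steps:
(18242 - 1*29535)/(-16365 - 1*2120) = (18242 - 29535)/(-16365 - 2120) = -11293/(-18485) = -11293*(-1/18485) = 11293/18485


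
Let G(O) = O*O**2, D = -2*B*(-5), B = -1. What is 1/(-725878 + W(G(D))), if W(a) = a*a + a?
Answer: 1/273122 ≈ 3.6614e-6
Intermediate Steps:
D = -10 (D = -2*(-1)*(-5) = 2*(-5) = -10)
G(O) = O**3
W(a) = a + a**2 (W(a) = a**2 + a = a + a**2)
1/(-725878 + W(G(D))) = 1/(-725878 + (-10)**3*(1 + (-10)**3)) = 1/(-725878 - 1000*(1 - 1000)) = 1/(-725878 - 1000*(-999)) = 1/(-725878 + 999000) = 1/273122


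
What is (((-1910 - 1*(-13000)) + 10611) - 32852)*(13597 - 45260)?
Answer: 353074113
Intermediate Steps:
(((-1910 - 1*(-13000)) + 10611) - 32852)*(13597 - 45260) = (((-1910 + 13000) + 10611) - 32852)*(-31663) = ((11090 + 10611) - 32852)*(-31663) = (21701 - 32852)*(-31663) = -11151*(-31663) = 353074113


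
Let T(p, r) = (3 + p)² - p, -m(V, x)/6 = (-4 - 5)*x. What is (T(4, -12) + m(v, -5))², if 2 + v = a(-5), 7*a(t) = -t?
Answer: 50625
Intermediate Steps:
a(t) = -t/7 (a(t) = (-t)/7 = -t/7)
v = -9/7 (v = -2 - ⅐*(-5) = -2 + 5/7 = -9/7 ≈ -1.2857)
m(V, x) = 54*x (m(V, x) = -6*(-4 - 5)*x = -(-54)*x = 54*x)
(T(4, -12) + m(v, -5))² = (((3 + 4)² - 1*4) + 54*(-5))² = ((7² - 4) - 270)² = ((49 - 4) - 270)² = (45 - 270)² = (-225)² = 50625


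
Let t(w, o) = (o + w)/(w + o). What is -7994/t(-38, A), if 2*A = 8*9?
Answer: -7994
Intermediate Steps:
A = 36 (A = (8*9)/2 = (1/2)*72 = 36)
t(w, o) = 1 (t(w, o) = (o + w)/(o + w) = 1)
-7994/t(-38, A) = -7994/1 = -7994*1 = -7994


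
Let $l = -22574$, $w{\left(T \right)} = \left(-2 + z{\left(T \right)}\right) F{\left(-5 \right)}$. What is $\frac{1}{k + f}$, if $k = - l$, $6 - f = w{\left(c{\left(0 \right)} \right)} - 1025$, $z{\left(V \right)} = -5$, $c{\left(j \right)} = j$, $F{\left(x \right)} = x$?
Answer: $\frac{1}{23570} \approx 4.2427 \cdot 10^{-5}$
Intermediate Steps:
$w{\left(T \right)} = 35$ ($w{\left(T \right)} = \left(-2 - 5\right) \left(-5\right) = \left(-7\right) \left(-5\right) = 35$)
$f = 996$ ($f = 6 - \left(35 - 1025\right) = 6 - -990 = 6 + 990 = 996$)
$k = 22574$ ($k = \left(-1\right) \left(-22574\right) = 22574$)
$\frac{1}{k + f} = \frac{1}{22574 + 996} = \frac{1}{23570}$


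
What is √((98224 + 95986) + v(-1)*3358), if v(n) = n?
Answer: 2*√47713 ≈ 436.87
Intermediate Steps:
√((98224 + 95986) + v(-1)*3358) = √((98224 + 95986) - 1*3358) = √(194210 - 3358) = √190852 = 2*√47713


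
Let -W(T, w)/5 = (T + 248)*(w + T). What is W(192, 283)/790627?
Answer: -1045000/790627 ≈ -1.3217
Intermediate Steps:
W(T, w) = -5*(248 + T)*(T + w) (W(T, w) = -5*(T + 248)*(w + T) = -5*(248 + T)*(T + w))
W(192, 283)/790627 = (-1240*192 - 1240*283 - 5*192² - 5*192*283)/790627 = (-238080 - 350920 - 5*36864 - 271680)*(1/790627) = (-238080 - 350920 - 184320 - 271680)*(1/790627) = -1045000*1/790627 = -1045000/790627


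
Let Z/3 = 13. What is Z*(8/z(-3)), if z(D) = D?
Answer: -104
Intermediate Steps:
Z = 39 (Z = 3*13 = 39)
Z*(8/z(-3)) = 39*(8/(-3)) = 39*(8*(-⅓)) = 39*(-8/3) = -104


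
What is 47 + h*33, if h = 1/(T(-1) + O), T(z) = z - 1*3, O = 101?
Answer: 4592/97 ≈ 47.340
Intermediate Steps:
T(z) = -3 + z (T(z) = z - 3 = -3 + z)
h = 1/97 (h = 1/((-3 - 1) + 101) = 1/(-4 + 101) = 1/97 ≈ 0.010309)
47 + h*33 = 47 + (1/97)*33 = 47 + 33/97 = 4592/97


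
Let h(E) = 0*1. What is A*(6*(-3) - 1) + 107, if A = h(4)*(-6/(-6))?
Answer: 107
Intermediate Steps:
h(E) = 0
A = 0 (A = 0*(-6/(-6)) = 0*(-6*(-⅙)) = 0*1 = 0)
A*(6*(-3) - 1) + 107 = 0*(6*(-3) - 1) + 107 = 0*(-18 - 1) + 107 = 0*(-19) + 107 = 0 + 107 = 107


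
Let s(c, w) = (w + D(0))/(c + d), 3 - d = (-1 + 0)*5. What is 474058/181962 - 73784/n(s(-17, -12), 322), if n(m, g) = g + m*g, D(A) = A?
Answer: -426186151/4458069 ≈ -95.599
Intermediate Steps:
d = 8 (d = 3 - (-1 + 0)*5 = 3 - (-1)*5 = 3 - 1*(-5) = 3 + 5 = 8)
s(c, w) = w/(8 + c) (s(c, w) = (w + 0)/(c + 8) = w/(8 + c))
n(m, g) = g + g*m
474058/181962 - 73784/n(s(-17, -12), 322) = 474058/181962 - 73784*1/(322*(1 - 12/(8 - 17))) = 474058*(1/181962) - 73784*1/(322*(1 - 12/(-9))) = 237029/90981 - 73784*1/(322*(1 - 12*(-1/9))) = 237029/90981 - 73784*1/(322*(1 + 4/3)) = 237029/90981 - 73784/(322*(7/3)) = 237029/90981 - 73784/2254/3 = 237029/90981 - 73784*3/2254 = 237029/90981 - 4812/49 = -426186151/4458069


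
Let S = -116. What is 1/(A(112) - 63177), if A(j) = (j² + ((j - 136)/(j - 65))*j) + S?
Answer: -47/2387891 ≈ -1.9683e-5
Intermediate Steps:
A(j) = -116 + j² + j*(-136 + j)/(-65 + j) (A(j) = (j² + ((j - 136)/(j - 65))*j) - 116 = (j² + ((-136 + j)/(-65 + j))*j) - 116 = (j² + j*(-136 + j)/(-65 + j)) - 116 = -116 + j² + j*(-136 + j)/(-65 + j))
1/(A(112) - 63177) = 1/((7540 + 112³ - 252*112 - 64*112²)/(-65 + 112) - 63177) = 1/((7540 + 1404928 - 28224 - 64*12544)/47 - 63177) = 1/((7540 + 1404928 - 28224 - 802816)/47 - 63177) = 1/((1/47)*581428 - 63177) = 1/(581428/47 - 63177) = 1/(-2387891/47) = -47/2387891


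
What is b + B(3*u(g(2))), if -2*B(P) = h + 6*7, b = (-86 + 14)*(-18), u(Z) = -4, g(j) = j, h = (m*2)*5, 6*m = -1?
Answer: 7655/6 ≈ 1275.8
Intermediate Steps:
m = -⅙ (m = (⅙)*(-1) = -⅙ ≈ -0.16667)
h = -5/3 (h = -⅙*2*5 = -⅓*5 = -5/3 ≈ -1.6667)
b = 1296 (b = -72*(-18) = 1296)
B(P) = -121/6 (B(P) = -(-5/3 + 6*7)/2 = -(-5/3 + 42)/2 = -½*121/3 = -121/6)
b + B(3*u(g(2))) = 1296 - 121/6 = 7655/6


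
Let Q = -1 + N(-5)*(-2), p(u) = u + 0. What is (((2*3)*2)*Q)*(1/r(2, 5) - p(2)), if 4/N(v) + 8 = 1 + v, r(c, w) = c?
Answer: 6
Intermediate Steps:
N(v) = 4/(-7 + v) (N(v) = 4/(-8 + (1 + v)) = 4/(-7 + v))
p(u) = u
Q = -⅓ (Q = -1 + (4/(-7 - 5))*(-2) = -1 + (4/(-12))*(-2) = -1 + (4*(-1/12))*(-2) = -1 - ⅓*(-2) = -1 + ⅔ = -⅓ ≈ -0.33333)
(((2*3)*2)*Q)*(1/r(2, 5) - p(2)) = (((2*3)*2)*(-⅓))*(1/2 - 1*2) = ((6*2)*(-⅓))*(½ - 2) = (12*(-⅓))*(-3/2) = -4*(-3/2) = 6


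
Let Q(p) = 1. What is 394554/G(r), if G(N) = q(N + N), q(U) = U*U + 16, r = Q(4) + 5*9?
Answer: 197277/4240 ≈ 46.528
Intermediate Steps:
r = 46 (r = 1 + 5*9 = 1 + 45 = 46)
q(U) = 16 + U**2 (q(U) = U**2 + 16 = 16 + U**2)
G(N) = 16 + 4*N**2 (G(N) = 16 + (N + N)**2 = 16 + (2*N)**2 = 16 + 4*N**2)
394554/G(r) = 394554/(16 + 4*46**2) = 394554/(16 + 4*2116) = 394554/(16 + 8464) = 394554/8480 = 394554*(1/8480) = 197277/4240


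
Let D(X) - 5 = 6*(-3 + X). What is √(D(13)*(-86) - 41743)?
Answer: I*√47333 ≈ 217.56*I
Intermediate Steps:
D(X) = -13 + 6*X (D(X) = 5 + 6*(-3 + X) = 5 + (-18 + 6*X) = -13 + 6*X)
√(D(13)*(-86) - 41743) = √((-13 + 6*13)*(-86) - 41743) = √((-13 + 78)*(-86) - 41743) = √(65*(-86) - 41743) = √(-5590 - 41743) = √(-47333) = I*√47333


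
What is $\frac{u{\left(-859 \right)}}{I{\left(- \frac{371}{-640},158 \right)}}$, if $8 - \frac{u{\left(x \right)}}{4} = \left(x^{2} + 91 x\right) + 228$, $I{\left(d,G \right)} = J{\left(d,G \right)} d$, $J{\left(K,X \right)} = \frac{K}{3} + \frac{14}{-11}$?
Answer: $\frac{728177049600}{172621} \approx 4.2184 \cdot 10^{6}$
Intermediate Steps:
$J{\left(K,X \right)} = - \frac{14}{11} + \frac{K}{3}$ ($J{\left(K,X \right)} = K \frac{1}{3} + 14 \left(- \frac{1}{11}\right) = \frac{K}{3} - \frac{14}{11} = - \frac{14}{11} + \frac{K}{3}$)
$I{\left(d,G \right)} = d \left(- \frac{14}{11} + \frac{d}{3}\right)$ ($I{\left(d,G \right)} = \left(- \frac{14}{11} + \frac{d}{3}\right) d = d \left(- \frac{14}{11} + \frac{d}{3}\right)$)
$u{\left(x \right)} = -880 - 364 x - 4 x^{2}$ ($u{\left(x \right)} = 32 - 4 \left(\left(x^{2} + 91 x\right) + 228\right) = 32 - 4 \left(228 + x^{2} + 91 x\right) = 32 - \left(912 + 4 x^{2} + 364 x\right) = -880 - 364 x - 4 x^{2}$)
$\frac{u{\left(-859 \right)}}{I{\left(- \frac{371}{-640},158 \right)}} = \frac{-880 - -312676 - 4 \left(-859\right)^{2}}{\frac{1}{33} \left(- \frac{371}{-640}\right) \left(-42 + 11 \left(- \frac{371}{-640}\right)\right)} = \frac{-880 + 312676 - 2951524}{\frac{1}{33} \left(\left(-371\right) \left(- \frac{1}{640}\right)\right) \left(-42 + 11 \left(\left(-371\right) \left(- \frac{1}{640}\right)\right)\right)} = \frac{-880 + 312676 - 2951524}{\frac{1}{33} \cdot \frac{371}{640} \left(-42 + 11 \cdot \frac{371}{640}\right)} = - \frac{2639728}{\frac{1}{33} \cdot \frac{371}{640} \left(-42 + \frac{4081}{640}\right)} = - \frac{2639728}{\frac{1}{33} \cdot \frac{371}{640} \left(- \frac{22799}{640}\right)} = - \frac{2639728}{- \frac{8458429}{13516800}} = \left(-2639728\right) \left(- \frac{13516800}{8458429}\right) = \frac{728177049600}{172621}$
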